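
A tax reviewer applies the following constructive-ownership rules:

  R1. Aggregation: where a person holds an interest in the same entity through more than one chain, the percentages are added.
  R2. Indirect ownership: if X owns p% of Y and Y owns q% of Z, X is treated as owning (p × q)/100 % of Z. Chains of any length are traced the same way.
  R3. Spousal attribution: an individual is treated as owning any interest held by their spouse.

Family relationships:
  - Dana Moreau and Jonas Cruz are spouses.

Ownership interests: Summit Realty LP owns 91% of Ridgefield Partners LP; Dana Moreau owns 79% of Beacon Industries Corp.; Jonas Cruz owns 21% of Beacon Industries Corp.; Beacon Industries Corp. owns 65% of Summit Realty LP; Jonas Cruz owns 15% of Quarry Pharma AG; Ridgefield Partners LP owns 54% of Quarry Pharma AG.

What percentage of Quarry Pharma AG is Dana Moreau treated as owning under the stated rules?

46.941%

By spousal attribution (R3), Dana Moreau is treated as also owning Jonas Cruz's interest in Beacon Industries Corp, giving 79% + 21% = 100%.
By spousal attribution (R3), Dana Moreau is treated as owning Jonas Cruz's 15% interest in Quarry Pharma AG.
Chain via Beacon Industries Corp. → Summit Realty LP → Ridgefield Partners LP (R2): 100% × 65% × 91% × 54% = 31.941% of Quarry Pharma AG.
Direct interest in Quarry Pharma AG: 15%.
Aggregating (R1): 31.941% + 15% = 46.941%.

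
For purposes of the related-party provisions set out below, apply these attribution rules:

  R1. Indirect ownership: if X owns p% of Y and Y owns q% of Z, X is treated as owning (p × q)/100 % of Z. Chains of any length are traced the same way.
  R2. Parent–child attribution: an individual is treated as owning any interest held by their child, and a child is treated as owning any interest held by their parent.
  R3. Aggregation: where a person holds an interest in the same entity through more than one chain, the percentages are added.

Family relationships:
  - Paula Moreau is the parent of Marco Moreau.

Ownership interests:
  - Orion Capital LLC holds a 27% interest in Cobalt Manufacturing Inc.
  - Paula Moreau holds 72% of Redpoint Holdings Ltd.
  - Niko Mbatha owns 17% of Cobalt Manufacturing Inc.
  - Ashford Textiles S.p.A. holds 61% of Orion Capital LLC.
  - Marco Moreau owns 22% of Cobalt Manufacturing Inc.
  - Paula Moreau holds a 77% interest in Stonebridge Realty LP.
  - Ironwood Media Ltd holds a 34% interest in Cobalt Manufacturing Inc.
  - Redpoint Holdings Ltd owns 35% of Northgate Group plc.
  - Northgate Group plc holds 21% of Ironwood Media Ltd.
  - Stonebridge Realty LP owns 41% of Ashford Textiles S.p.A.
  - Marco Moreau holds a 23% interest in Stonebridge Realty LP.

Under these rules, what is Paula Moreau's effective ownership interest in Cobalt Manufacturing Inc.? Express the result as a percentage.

By parent–child attribution (R2), Paula Moreau is treated as also owning Marco Moreau's interest in Stonebridge Realty LP, giving 77% + 23% = 100%.
By parent–child attribution (R2), Paula Moreau is treated as owning Marco Moreau's 22% interest in Cobalt Manufacturing Inc.
Chain via Stonebridge Realty LP → Ashford Textiles S.p.A. → Orion Capital LLC (R1): 100% × 41% × 61% × 27% = 6.7527% of Cobalt Manufacturing Inc.
Chain via Redpoint Holdings Ltd → Northgate Group plc → Ironwood Media Ltd (R1): 72% × 35% × 21% × 34% = 1.79928% of Cobalt Manufacturing Inc.
Direct interest in Cobalt Manufacturing Inc: 22%.
Aggregating (R3): 6.7527% + 1.79928% + 22% = 30.55198%.

30.55198%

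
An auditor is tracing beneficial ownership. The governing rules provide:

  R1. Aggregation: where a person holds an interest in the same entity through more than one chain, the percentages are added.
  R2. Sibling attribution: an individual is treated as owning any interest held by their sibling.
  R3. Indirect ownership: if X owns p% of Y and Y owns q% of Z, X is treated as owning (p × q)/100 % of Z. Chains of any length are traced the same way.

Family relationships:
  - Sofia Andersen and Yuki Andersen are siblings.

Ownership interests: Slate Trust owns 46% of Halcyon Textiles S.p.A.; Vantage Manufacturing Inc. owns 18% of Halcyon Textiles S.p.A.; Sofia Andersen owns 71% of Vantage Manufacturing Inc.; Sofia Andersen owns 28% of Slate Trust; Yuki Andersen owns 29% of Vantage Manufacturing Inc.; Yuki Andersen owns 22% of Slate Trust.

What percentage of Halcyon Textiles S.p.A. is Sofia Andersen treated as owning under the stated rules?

41%

By sibling attribution (R2), Sofia Andersen is treated as also owning Yuki Andersen's interest in Vantage Manufacturing Inc, giving 71% + 29% = 100%.
By sibling attribution (R2), Sofia Andersen is treated as also owning Yuki Andersen's interest in Slate Trust, giving 28% + 22% = 50%.
Chain via Vantage Manufacturing Inc. (R3): 100% × 18% = 18% of Halcyon Textiles S.p.A.
Chain via Slate Trust (R3): 50% × 46% = 23% of Halcyon Textiles S.p.A.
Aggregating (R1): 18% + 23% = 41%.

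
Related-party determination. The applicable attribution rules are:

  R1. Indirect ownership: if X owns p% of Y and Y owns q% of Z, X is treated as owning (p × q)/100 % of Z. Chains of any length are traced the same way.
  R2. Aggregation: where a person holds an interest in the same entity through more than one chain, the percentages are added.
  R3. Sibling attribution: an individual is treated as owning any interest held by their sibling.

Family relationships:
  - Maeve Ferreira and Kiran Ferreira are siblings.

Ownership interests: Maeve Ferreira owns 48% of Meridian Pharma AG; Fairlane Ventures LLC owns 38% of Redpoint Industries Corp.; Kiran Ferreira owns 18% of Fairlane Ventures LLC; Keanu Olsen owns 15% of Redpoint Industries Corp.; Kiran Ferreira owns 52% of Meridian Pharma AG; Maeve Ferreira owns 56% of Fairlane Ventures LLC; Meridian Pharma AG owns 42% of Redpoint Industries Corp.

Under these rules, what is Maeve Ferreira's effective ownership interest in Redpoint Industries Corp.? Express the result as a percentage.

70.12%

By sibling attribution (R3), Maeve Ferreira is treated as also owning Kiran Ferreira's interest in Fairlane Ventures LLC, giving 56% + 18% = 74%.
By sibling attribution (R3), Maeve Ferreira is treated as also owning Kiran Ferreira's interest in Meridian Pharma AG, giving 48% + 52% = 100%.
Chain via Fairlane Ventures LLC (R1): 74% × 38% = 28.12% of Redpoint Industries Corp.
Chain via Meridian Pharma AG (R1): 100% × 42% = 42% of Redpoint Industries Corp.
Aggregating (R2): 28.12% + 42% = 70.12%.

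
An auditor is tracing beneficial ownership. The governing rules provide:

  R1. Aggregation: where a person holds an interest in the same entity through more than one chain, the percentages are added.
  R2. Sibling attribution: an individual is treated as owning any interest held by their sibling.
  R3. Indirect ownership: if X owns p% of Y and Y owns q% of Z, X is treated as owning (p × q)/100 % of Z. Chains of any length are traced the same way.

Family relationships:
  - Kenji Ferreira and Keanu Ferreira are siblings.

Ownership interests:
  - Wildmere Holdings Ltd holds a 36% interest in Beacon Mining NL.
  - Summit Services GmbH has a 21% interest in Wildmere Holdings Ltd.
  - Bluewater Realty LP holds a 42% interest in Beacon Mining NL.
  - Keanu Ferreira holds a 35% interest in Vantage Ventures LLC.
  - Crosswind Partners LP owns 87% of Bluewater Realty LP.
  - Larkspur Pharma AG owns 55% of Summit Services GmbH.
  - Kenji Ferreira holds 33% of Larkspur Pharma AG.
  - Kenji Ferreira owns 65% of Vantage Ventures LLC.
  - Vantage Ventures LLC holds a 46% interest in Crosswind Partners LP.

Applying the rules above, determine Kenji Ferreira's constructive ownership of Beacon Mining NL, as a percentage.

By sibling attribution (R2), Kenji Ferreira is treated as also owning Keanu Ferreira's interest in Vantage Ventures LLC, giving 65% + 35% = 100%.
Chain via Larkspur Pharma AG → Summit Services GmbH → Wildmere Holdings Ltd (R3): 33% × 55% × 21% × 36% = 1.37214% of Beacon Mining NL.
Chain via Vantage Ventures LLC → Crosswind Partners LP → Bluewater Realty LP (R3): 100% × 46% × 87% × 42% = 16.8084% of Beacon Mining NL.
Aggregating (R1): 1.37214% + 16.8084% = 18.18054%.

18.18054%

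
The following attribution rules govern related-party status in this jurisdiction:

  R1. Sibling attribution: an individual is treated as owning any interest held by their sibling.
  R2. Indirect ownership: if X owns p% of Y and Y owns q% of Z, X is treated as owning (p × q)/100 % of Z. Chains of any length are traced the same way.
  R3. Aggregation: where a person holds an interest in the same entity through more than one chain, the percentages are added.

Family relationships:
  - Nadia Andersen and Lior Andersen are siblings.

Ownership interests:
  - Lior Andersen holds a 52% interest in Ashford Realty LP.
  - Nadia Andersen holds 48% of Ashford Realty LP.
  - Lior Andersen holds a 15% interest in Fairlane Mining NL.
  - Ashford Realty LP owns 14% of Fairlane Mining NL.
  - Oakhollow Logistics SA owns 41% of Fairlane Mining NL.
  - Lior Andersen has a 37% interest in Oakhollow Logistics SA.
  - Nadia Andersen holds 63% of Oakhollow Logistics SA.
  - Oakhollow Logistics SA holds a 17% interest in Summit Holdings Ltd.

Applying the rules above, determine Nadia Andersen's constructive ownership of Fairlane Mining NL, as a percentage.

By sibling attribution (R1), Nadia Andersen is treated as also owning Lior Andersen's interest in Oakhollow Logistics SA, giving 63% + 37% = 100%.
By sibling attribution (R1), Nadia Andersen is treated as also owning Lior Andersen's interest in Ashford Realty LP, giving 48% + 52% = 100%.
By sibling attribution (R1), Nadia Andersen is treated as owning Lior Andersen's 15% interest in Fairlane Mining NL.
Chain via Oakhollow Logistics SA (R2): 100% × 41% = 41% of Fairlane Mining NL.
Chain via Ashford Realty LP (R2): 100% × 14% = 14% of Fairlane Mining NL.
Direct interest in Fairlane Mining NL: 15%.
Aggregating (R3): 41% + 14% + 15% = 70%.

70%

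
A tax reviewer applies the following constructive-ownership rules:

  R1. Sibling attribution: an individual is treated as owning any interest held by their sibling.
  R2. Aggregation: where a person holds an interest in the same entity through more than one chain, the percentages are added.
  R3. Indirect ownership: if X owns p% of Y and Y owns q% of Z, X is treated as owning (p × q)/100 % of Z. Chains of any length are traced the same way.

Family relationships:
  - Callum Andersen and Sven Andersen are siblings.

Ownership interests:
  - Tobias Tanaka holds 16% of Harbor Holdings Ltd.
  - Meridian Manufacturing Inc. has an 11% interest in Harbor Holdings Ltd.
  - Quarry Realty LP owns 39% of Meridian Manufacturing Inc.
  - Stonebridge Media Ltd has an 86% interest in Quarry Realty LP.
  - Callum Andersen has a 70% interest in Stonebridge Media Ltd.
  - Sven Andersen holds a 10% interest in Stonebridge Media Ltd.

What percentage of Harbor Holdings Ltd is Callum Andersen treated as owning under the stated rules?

2.95152%

By sibling attribution (R1), Callum Andersen is treated as also owning Sven Andersen's interest in Stonebridge Media Ltd, giving 70% + 10% = 80%.
Chain via Stonebridge Media Ltd → Quarry Realty LP → Meridian Manufacturing Inc. (R3): 80% × 86% × 39% × 11% = 2.95152% of Harbor Holdings Ltd.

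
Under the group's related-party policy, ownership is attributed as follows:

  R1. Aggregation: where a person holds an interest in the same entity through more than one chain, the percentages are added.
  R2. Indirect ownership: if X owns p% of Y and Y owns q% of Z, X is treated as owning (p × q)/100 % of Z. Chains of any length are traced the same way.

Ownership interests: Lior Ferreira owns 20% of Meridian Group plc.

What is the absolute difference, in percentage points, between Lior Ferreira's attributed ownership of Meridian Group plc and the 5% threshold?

15

Direct interest in Meridian Group plc: 20%.
20% exceeds the 5% threshold by 15 percentage points.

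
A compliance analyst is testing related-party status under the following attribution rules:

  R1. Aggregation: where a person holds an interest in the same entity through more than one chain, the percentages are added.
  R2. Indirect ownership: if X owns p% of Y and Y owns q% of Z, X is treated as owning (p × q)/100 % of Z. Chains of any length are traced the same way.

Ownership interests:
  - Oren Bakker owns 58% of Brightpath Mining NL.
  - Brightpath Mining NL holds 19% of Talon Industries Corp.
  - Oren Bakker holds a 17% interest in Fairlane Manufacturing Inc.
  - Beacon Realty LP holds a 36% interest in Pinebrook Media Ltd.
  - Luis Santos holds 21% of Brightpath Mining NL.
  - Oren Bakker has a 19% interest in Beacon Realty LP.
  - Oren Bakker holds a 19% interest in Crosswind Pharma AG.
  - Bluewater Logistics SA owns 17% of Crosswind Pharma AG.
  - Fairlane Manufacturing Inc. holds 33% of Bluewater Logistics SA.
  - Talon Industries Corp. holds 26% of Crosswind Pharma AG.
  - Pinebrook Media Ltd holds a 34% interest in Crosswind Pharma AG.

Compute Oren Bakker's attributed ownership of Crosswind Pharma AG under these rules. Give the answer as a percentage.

Chain via Brightpath Mining NL → Talon Industries Corp. (R2): 58% × 19% × 26% = 2.8652% of Crosswind Pharma AG.
Chain via Beacon Realty LP → Pinebrook Media Ltd (R2): 19% × 36% × 34% = 2.3256% of Crosswind Pharma AG.
Chain via Fairlane Manufacturing Inc. → Bluewater Logistics SA (R2): 17% × 33% × 17% = 0.9537% of Crosswind Pharma AG.
Direct interest in Crosswind Pharma AG: 19%.
Aggregating (R1): 2.8652% + 2.3256% + 0.9537% + 19% = 25.1445%.

25.1445%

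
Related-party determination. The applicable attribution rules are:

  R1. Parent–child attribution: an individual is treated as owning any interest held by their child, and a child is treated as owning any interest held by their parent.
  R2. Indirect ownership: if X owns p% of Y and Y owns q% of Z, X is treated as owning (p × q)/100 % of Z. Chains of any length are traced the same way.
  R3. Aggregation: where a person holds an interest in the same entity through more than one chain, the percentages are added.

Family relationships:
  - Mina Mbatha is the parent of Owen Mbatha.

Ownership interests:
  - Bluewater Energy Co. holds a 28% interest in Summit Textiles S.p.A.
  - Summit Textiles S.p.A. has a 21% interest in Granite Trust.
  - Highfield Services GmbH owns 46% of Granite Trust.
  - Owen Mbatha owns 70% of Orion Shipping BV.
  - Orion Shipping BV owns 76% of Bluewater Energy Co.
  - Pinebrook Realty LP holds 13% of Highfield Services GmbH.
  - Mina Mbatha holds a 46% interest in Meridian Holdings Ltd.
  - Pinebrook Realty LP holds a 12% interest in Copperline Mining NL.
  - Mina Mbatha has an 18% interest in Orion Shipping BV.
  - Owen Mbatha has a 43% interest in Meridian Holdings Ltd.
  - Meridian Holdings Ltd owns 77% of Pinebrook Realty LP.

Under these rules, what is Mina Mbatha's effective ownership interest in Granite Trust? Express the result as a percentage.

By parent–child attribution (R1), Mina Mbatha is treated as also owning Owen Mbatha's interest in Meridian Holdings Ltd, giving 46% + 43% = 89%.
By parent–child attribution (R1), Mina Mbatha is treated as also owning Owen Mbatha's interest in Orion Shipping BV, giving 18% + 70% = 88%.
Chain via Meridian Holdings Ltd → Pinebrook Realty LP → Highfield Services GmbH (R2): 89% × 77% × 13% × 46% = 4.098094% of Granite Trust.
Chain via Orion Shipping BV → Bluewater Energy Co. → Summit Textiles S.p.A. (R2): 88% × 76% × 28% × 21% = 3.932544% of Granite Trust.
Aggregating (R3): 4.098094% + 3.932544% = 8.030638%.

8.030638%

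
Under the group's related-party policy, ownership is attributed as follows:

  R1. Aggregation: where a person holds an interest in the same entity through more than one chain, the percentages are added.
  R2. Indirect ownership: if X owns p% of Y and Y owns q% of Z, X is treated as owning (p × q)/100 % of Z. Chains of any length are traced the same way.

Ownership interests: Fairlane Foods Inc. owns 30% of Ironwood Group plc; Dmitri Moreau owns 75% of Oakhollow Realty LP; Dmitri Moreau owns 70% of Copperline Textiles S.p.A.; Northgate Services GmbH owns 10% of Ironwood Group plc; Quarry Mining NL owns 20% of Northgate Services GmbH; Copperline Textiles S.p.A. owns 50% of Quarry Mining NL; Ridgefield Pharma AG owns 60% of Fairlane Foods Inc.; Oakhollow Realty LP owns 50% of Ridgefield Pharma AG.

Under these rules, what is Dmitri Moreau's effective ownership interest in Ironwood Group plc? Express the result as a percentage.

Chain via Copperline Textiles S.p.A. → Quarry Mining NL → Northgate Services GmbH (R2): 70% × 50% × 20% × 10% = 0.7% of Ironwood Group plc.
Chain via Oakhollow Realty LP → Ridgefield Pharma AG → Fairlane Foods Inc. (R2): 75% × 50% × 60% × 30% = 6.75% of Ironwood Group plc.
Aggregating (R1): 0.7% + 6.75% = 7.45%.

7.45%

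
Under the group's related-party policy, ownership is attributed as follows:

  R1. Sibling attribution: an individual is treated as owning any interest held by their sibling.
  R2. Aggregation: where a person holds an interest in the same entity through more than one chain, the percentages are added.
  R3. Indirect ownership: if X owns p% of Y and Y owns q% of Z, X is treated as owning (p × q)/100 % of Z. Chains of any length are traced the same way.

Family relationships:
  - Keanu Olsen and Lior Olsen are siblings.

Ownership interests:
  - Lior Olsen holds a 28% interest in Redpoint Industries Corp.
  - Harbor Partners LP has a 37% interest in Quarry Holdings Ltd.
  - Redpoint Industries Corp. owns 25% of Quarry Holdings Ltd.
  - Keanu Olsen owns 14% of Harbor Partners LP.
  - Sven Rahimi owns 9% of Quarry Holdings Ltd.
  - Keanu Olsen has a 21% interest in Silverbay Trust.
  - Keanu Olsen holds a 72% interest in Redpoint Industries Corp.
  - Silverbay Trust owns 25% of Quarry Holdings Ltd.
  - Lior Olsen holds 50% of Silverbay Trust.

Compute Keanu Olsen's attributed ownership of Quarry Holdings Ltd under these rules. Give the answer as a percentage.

47.93%

By sibling attribution (R1), Keanu Olsen is treated as also owning Lior Olsen's interest in Redpoint Industries Corp, giving 72% + 28% = 100%.
By sibling attribution (R1), Keanu Olsen is treated as also owning Lior Olsen's interest in Silverbay Trust, giving 21% + 50% = 71%.
Chain via Redpoint Industries Corp. (R3): 100% × 25% = 25% of Quarry Holdings Ltd.
Chain via Harbor Partners LP (R3): 14% × 37% = 5.18% of Quarry Holdings Ltd.
Chain via Silverbay Trust (R3): 71% × 25% = 17.75% of Quarry Holdings Ltd.
Aggregating (R2): 25% + 5.18% + 17.75% = 47.93%.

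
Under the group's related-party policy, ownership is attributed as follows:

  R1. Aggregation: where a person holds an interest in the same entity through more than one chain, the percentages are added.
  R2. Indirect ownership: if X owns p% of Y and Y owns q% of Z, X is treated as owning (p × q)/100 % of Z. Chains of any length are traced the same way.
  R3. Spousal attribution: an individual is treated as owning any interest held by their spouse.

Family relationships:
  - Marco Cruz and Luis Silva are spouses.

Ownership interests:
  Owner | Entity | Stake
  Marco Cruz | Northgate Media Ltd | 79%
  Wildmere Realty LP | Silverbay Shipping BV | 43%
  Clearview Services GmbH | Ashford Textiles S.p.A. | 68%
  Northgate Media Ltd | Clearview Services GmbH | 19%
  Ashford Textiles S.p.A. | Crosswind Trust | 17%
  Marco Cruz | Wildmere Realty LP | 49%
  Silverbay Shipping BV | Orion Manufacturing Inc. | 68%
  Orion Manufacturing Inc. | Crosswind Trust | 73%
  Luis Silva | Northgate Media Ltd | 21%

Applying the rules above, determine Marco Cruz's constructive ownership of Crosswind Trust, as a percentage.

By spousal attribution (R3), Marco Cruz is treated as also owning Luis Silva's interest in Northgate Media Ltd, giving 79% + 21% = 100%.
Chain via Wildmere Realty LP → Silverbay Shipping BV → Orion Manufacturing Inc. (R2): 49% × 43% × 68% × 73% = 10.459148% of Crosswind Trust.
Chain via Northgate Media Ltd → Clearview Services GmbH → Ashford Textiles S.p.A. (R2): 100% × 19% × 68% × 17% = 2.1964% of Crosswind Trust.
Aggregating (R1): 10.459148% + 2.1964% = 12.655548%.

12.655548%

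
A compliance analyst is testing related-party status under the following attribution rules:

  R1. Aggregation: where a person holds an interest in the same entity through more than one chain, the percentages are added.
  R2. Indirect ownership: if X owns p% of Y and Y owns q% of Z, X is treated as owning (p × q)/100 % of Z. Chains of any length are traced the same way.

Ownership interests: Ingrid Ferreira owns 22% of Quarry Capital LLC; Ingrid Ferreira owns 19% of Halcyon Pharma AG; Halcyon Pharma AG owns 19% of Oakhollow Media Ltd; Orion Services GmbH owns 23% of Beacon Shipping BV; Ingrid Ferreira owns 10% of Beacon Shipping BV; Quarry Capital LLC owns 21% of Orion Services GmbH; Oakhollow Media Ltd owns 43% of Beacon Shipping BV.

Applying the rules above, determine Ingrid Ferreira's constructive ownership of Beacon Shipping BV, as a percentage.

Chain via Halcyon Pharma AG → Oakhollow Media Ltd (R2): 19% × 19% × 43% = 1.5523% of Beacon Shipping BV.
Chain via Quarry Capital LLC → Orion Services GmbH (R2): 22% × 21% × 23% = 1.0626% of Beacon Shipping BV.
Direct interest in Beacon Shipping BV: 10%.
Aggregating (R1): 1.5523% + 1.0626% + 10% = 12.6149%.

12.6149%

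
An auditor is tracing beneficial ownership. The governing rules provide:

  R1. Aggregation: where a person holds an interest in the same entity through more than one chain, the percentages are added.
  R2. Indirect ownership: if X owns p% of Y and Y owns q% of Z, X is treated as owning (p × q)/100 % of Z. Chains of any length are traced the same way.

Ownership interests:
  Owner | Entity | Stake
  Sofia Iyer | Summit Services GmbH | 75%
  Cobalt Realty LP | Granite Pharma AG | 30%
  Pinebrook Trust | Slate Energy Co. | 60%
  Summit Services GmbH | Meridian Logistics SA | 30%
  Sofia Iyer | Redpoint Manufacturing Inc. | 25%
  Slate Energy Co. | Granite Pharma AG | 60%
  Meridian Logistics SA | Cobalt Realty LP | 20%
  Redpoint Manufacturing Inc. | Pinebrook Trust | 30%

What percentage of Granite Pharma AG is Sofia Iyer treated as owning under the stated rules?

Chain via Redpoint Manufacturing Inc. → Pinebrook Trust → Slate Energy Co. (R2): 25% × 30% × 60% × 60% = 2.7% of Granite Pharma AG.
Chain via Summit Services GmbH → Meridian Logistics SA → Cobalt Realty LP (R2): 75% × 30% × 20% × 30% = 1.35% of Granite Pharma AG.
Aggregating (R1): 2.7% + 1.35% = 4.05%.

4.05%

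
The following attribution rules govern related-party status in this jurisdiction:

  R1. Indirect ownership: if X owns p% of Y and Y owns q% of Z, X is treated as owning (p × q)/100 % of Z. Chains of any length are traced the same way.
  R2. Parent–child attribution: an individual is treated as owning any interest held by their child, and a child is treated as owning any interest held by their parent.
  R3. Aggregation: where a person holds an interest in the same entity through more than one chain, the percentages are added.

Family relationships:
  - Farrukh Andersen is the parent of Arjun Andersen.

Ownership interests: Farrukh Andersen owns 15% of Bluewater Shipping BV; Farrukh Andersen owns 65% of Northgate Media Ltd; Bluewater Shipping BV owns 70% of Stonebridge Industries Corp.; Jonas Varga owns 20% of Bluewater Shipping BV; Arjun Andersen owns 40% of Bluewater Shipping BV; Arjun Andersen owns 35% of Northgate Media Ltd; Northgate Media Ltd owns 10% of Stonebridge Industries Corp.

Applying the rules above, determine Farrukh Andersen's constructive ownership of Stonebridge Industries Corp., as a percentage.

By parent–child attribution (R2), Farrukh Andersen is treated as also owning Arjun Andersen's interest in Northgate Media Ltd, giving 65% + 35% = 100%.
By parent–child attribution (R2), Farrukh Andersen is treated as also owning Arjun Andersen's interest in Bluewater Shipping BV, giving 15% + 40% = 55%.
Chain via Northgate Media Ltd (R1): 100% × 10% = 10% of Stonebridge Industries Corp.
Chain via Bluewater Shipping BV (R1): 55% × 70% = 38.5% of Stonebridge Industries Corp.
Aggregating (R3): 10% + 38.5% = 48.5%.

48.5%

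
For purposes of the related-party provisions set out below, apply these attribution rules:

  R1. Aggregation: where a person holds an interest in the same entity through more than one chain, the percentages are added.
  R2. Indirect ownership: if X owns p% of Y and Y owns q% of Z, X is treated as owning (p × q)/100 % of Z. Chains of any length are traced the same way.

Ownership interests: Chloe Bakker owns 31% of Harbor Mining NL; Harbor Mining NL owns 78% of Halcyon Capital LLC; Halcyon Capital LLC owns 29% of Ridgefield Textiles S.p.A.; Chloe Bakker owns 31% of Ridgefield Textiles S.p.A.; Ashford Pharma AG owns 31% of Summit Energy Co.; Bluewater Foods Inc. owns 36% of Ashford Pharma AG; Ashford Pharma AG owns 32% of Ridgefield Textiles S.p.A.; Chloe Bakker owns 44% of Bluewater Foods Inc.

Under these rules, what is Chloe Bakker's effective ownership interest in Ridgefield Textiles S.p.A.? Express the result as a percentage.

Chain via Harbor Mining NL → Halcyon Capital LLC (R2): 31% × 78% × 29% = 7.0122% of Ridgefield Textiles S.p.A.
Chain via Bluewater Foods Inc. → Ashford Pharma AG (R2): 44% × 36% × 32% = 5.0688% of Ridgefield Textiles S.p.A.
Direct interest in Ridgefield Textiles S.p.A: 31%.
Aggregating (R1): 7.0122% + 5.0688% + 31% = 43.081%.

43.081%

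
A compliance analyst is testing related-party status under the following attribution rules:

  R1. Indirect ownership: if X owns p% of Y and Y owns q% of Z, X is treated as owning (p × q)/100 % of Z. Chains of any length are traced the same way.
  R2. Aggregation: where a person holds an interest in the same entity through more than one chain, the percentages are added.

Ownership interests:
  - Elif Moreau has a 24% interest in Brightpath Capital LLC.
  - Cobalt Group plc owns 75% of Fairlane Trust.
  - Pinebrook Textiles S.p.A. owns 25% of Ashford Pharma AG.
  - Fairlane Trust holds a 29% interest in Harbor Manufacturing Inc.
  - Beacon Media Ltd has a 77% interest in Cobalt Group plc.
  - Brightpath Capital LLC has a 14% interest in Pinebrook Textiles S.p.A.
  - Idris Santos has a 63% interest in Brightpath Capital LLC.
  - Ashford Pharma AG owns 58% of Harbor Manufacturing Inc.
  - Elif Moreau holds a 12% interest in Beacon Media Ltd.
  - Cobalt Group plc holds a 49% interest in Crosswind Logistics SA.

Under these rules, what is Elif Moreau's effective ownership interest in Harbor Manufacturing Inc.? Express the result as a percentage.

2.4969%

Chain via Beacon Media Ltd → Cobalt Group plc → Fairlane Trust (R1): 12% × 77% × 75% × 29% = 2.0097% of Harbor Manufacturing Inc.
Chain via Brightpath Capital LLC → Pinebrook Textiles S.p.A. → Ashford Pharma AG (R1): 24% × 14% × 25% × 58% = 0.4872% of Harbor Manufacturing Inc.
Aggregating (R2): 2.0097% + 0.4872% = 2.4969%.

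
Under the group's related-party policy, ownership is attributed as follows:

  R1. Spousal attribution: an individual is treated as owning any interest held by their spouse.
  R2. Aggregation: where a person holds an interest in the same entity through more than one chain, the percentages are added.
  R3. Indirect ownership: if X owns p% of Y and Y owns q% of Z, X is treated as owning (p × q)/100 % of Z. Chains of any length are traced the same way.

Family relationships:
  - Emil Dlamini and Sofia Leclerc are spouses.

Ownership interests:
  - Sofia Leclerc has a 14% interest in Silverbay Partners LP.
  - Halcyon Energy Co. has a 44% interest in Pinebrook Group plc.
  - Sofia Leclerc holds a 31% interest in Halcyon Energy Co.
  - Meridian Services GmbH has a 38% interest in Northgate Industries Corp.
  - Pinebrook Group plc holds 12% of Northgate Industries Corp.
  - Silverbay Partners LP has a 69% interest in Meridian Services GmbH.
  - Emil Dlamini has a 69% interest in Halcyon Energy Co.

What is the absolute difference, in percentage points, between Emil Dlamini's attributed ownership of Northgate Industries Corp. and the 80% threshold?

71.0492

By spousal attribution (R1), Emil Dlamini is treated as also owning Sofia Leclerc's interest in Halcyon Energy Co, giving 69% + 31% = 100%.
By spousal attribution (R1), Emil Dlamini is treated as owning Sofia Leclerc's 14% interest in Silverbay Partners LP.
Chain via Halcyon Energy Co. → Pinebrook Group plc (R3): 100% × 44% × 12% = 5.28% of Northgate Industries Corp.
Chain via Silverbay Partners LP → Meridian Services GmbH (R3): 14% × 69% × 38% = 3.6708% of Northgate Industries Corp.
Aggregating (R2): 5.28% + 3.6708% = 8.9508%.
8.9508% falls short of the 80% threshold by 71.0492 percentage points.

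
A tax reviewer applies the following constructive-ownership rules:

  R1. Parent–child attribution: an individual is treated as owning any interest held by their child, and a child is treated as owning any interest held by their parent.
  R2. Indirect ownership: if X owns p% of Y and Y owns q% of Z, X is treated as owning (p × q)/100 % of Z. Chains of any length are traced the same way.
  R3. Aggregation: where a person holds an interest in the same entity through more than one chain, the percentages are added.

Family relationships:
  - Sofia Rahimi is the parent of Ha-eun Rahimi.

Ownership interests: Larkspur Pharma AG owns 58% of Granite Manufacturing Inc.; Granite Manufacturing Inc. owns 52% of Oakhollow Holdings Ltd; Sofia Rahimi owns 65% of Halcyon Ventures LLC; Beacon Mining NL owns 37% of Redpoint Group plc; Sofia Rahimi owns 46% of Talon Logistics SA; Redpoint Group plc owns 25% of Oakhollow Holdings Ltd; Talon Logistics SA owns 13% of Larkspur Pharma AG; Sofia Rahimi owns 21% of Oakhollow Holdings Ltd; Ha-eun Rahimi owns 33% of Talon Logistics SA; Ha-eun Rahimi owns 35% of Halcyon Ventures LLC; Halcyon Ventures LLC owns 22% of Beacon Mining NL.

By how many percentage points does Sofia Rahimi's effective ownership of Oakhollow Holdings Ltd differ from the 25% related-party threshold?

1.132432

By parent–child attribution (R1), Sofia Rahimi is treated as also owning Ha-eun Rahimi's interest in Halcyon Ventures LLC, giving 65% + 35% = 100%.
By parent–child attribution (R1), Sofia Rahimi is treated as also owning Ha-eun Rahimi's interest in Talon Logistics SA, giving 46% + 33% = 79%.
Chain via Halcyon Ventures LLC → Beacon Mining NL → Redpoint Group plc (R2): 100% × 22% × 37% × 25% = 2.035% of Oakhollow Holdings Ltd.
Chain via Talon Logistics SA → Larkspur Pharma AG → Granite Manufacturing Inc. (R2): 79% × 13% × 58% × 52% = 3.097432% of Oakhollow Holdings Ltd.
Direct interest in Oakhollow Holdings Ltd: 21%.
Aggregating (R3): 2.035% + 3.097432% + 21% = 26.132432%.
26.132432% exceeds the 25% threshold by 1.132432 percentage points.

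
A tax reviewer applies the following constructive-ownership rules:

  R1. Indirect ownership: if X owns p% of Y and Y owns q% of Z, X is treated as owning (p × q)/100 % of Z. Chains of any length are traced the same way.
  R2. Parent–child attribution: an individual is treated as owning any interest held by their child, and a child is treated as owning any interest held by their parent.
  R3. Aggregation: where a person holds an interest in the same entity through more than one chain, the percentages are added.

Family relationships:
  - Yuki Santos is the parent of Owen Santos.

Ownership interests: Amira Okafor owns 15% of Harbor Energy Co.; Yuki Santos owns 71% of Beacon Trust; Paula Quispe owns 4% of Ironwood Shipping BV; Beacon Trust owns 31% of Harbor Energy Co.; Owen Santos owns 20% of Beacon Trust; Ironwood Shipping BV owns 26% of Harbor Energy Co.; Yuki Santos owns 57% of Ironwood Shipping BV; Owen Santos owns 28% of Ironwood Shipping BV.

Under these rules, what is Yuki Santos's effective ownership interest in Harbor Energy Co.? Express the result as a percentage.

50.31%

By parent–child attribution (R2), Yuki Santos is treated as also owning Owen Santos's interest in Ironwood Shipping BV, giving 57% + 28% = 85%.
By parent–child attribution (R2), Yuki Santos is treated as also owning Owen Santos's interest in Beacon Trust, giving 71% + 20% = 91%.
Chain via Ironwood Shipping BV (R1): 85% × 26% = 22.1% of Harbor Energy Co.
Chain via Beacon Trust (R1): 91% × 31% = 28.21% of Harbor Energy Co.
Aggregating (R3): 22.1% + 28.21% = 50.31%.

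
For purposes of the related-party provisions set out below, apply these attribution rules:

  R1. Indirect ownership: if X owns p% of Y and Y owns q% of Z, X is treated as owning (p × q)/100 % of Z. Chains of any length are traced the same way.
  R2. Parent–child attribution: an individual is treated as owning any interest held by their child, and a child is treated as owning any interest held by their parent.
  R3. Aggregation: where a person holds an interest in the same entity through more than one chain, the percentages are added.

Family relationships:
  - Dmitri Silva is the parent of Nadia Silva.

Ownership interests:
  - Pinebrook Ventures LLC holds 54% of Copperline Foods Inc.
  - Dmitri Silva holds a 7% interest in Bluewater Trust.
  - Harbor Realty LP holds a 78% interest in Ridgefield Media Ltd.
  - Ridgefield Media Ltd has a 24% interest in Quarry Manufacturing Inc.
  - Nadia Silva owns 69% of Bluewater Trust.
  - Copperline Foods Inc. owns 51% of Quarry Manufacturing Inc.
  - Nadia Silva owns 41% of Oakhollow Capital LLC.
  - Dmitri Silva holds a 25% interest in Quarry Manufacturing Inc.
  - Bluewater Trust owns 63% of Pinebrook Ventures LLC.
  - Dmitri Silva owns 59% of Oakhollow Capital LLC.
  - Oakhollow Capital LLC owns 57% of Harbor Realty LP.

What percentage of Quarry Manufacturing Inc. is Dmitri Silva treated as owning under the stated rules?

48.856552%

By parent–child attribution (R2), Dmitri Silva is treated as also owning Nadia Silva's interest in Bluewater Trust, giving 7% + 69% = 76%.
By parent–child attribution (R2), Dmitri Silva is treated as also owning Nadia Silva's interest in Oakhollow Capital LLC, giving 59% + 41% = 100%.
Chain via Bluewater Trust → Pinebrook Ventures LLC → Copperline Foods Inc. (R1): 76% × 63% × 54% × 51% = 13.186152% of Quarry Manufacturing Inc.
Chain via Oakhollow Capital LLC → Harbor Realty LP → Ridgefield Media Ltd (R1): 100% × 57% × 78% × 24% = 10.6704% of Quarry Manufacturing Inc.
Direct interest in Quarry Manufacturing Inc: 25%.
Aggregating (R3): 13.186152% + 10.6704% + 25% = 48.856552%.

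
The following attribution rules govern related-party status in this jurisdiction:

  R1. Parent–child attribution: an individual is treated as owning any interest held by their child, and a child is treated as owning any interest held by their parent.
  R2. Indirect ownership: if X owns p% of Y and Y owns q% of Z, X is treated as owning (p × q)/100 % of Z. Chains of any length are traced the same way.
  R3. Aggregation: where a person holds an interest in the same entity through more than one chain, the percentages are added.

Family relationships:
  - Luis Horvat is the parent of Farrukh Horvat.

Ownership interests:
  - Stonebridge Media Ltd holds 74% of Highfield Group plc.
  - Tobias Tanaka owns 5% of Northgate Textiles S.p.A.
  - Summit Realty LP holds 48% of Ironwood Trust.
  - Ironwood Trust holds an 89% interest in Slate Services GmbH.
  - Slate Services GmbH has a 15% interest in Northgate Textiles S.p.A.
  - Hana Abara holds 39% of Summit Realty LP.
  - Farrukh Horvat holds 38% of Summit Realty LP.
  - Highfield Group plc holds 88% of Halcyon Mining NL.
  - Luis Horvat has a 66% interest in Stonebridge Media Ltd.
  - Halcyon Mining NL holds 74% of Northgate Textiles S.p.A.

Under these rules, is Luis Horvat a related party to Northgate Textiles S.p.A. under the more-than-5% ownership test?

By parent–child attribution (R1), Luis Horvat is treated as owning Farrukh Horvat's 38% interest in Summit Realty LP.
Chain via Stonebridge Media Ltd → Highfield Group plc → Halcyon Mining NL (R2): 66% × 74% × 88% × 74% = 31.804608% of Northgate Textiles S.p.A.
Chain via Summit Realty LP → Ironwood Trust → Slate Services GmbH (R2): 38% × 48% × 89% × 15% = 2.43504% of Northgate Textiles S.p.A.
Aggregating (R3): 31.804608% + 2.43504% = 34.239648%.
34.239648% exceeds the 5% threshold, so Luis is a related party to Northgate Textiles S.p.A.

Yes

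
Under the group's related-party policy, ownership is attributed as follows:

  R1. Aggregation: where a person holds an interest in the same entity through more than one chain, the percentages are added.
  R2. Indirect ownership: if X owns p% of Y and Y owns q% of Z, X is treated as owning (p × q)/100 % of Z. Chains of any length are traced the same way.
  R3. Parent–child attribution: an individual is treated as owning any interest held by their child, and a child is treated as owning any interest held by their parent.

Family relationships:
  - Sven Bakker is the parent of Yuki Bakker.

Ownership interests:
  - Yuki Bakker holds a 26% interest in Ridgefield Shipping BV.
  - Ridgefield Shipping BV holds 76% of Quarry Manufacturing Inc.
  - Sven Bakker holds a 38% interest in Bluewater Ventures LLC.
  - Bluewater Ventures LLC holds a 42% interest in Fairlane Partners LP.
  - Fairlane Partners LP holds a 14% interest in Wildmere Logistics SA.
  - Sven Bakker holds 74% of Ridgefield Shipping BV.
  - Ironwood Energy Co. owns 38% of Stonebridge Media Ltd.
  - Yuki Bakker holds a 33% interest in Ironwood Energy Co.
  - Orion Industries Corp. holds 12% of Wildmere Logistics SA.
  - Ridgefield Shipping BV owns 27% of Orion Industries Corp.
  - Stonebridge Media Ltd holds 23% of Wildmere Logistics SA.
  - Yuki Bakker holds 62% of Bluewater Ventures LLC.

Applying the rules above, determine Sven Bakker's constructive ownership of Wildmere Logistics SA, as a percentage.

12.0042%

By parent–child attribution (R3), Sven Bakker is treated as also owning Yuki Bakker's interest in Bluewater Ventures LLC, giving 38% + 62% = 100%.
By parent–child attribution (R3), Sven Bakker is treated as also owning Yuki Bakker's interest in Ridgefield Shipping BV, giving 74% + 26% = 100%.
By parent–child attribution (R3), Sven Bakker is treated as owning Yuki Bakker's 33% interest in Ironwood Energy Co.
Chain via Bluewater Ventures LLC → Fairlane Partners LP (R2): 100% × 42% × 14% = 5.88% of Wildmere Logistics SA.
Chain via Ridgefield Shipping BV → Orion Industries Corp. (R2): 100% × 27% × 12% = 3.24% of Wildmere Logistics SA.
Chain via Ironwood Energy Co. → Stonebridge Media Ltd (R2): 33% × 38% × 23% = 2.8842% of Wildmere Logistics SA.
Aggregating (R1): 5.88% + 3.24% + 2.8842% = 12.0042%.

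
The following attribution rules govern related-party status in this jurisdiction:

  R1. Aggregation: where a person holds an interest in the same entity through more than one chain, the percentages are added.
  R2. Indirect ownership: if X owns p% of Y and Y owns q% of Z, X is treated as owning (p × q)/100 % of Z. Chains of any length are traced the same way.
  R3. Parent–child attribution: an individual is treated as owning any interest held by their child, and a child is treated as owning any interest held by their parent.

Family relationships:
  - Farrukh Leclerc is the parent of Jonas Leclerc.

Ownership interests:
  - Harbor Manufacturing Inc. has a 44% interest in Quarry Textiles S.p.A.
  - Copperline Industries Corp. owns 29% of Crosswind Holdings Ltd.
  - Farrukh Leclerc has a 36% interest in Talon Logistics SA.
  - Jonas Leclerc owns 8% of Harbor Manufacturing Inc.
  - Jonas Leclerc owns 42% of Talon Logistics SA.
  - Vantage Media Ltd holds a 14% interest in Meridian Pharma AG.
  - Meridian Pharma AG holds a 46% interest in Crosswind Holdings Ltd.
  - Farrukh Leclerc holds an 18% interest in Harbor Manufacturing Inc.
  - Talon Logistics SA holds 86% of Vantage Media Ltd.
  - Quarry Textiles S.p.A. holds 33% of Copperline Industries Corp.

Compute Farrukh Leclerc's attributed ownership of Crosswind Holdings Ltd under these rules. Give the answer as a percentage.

5.41476%

By parent–child attribution (R3), Farrukh Leclerc is treated as also owning Jonas Leclerc's interest in Talon Logistics SA, giving 36% + 42% = 78%.
By parent–child attribution (R3), Farrukh Leclerc is treated as also owning Jonas Leclerc's interest in Harbor Manufacturing Inc, giving 18% + 8% = 26%.
Chain via Talon Logistics SA → Vantage Media Ltd → Meridian Pharma AG (R2): 78% × 86% × 14% × 46% = 4.319952% of Crosswind Holdings Ltd.
Chain via Harbor Manufacturing Inc. → Quarry Textiles S.p.A. → Copperline Industries Corp. (R2): 26% × 44% × 33% × 29% = 1.094808% of Crosswind Holdings Ltd.
Aggregating (R1): 4.319952% + 1.094808% = 5.41476%.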